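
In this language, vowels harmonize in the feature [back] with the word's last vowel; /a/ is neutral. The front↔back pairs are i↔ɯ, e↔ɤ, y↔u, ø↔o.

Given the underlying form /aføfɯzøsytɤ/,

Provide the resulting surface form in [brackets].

[afofɯzosutɤ]

/ø/ harmonizes with /ɤ/ ([+back]) → [o]
/ø/ harmonizes with /ɤ/ ([+back]) → [o]
/y/ harmonizes with /ɤ/ ([+back]) → [u]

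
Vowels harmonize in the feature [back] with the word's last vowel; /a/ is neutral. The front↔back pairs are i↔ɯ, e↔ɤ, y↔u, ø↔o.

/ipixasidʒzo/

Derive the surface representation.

/i/ harmonizes with /o/ ([+back]) → [ɯ]
/i/ harmonizes with /o/ ([+back]) → [ɯ]
/i/ harmonizes with /o/ ([+back]) → [ɯ]

[ɯpɯxasɯdʒzo]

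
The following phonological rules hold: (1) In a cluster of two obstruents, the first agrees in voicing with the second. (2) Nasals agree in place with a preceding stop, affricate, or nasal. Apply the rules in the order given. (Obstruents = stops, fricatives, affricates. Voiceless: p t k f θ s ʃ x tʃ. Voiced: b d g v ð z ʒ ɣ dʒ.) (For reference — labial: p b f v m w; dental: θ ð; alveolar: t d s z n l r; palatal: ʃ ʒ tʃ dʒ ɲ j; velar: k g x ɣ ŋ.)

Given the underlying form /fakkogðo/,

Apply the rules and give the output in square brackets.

[fakkogðo]

Rule 1: no segment meets the rule's conditions; no change.
After rule 1: fakkogðo
Rule 2: no segment meets the rule's conditions; no change.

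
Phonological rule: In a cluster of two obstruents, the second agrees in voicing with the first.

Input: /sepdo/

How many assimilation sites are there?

1

/d/ after /p/ (voiceless) → [t]
1 segment changes.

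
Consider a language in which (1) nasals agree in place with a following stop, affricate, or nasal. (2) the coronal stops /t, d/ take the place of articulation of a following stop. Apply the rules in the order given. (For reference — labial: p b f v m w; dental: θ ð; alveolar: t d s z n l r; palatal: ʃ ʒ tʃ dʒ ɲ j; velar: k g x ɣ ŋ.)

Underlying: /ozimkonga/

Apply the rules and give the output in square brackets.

Rule 1: /m/ before /k/ (velar) → [ŋ]
Rule 1: /n/ before /g/ (velar) → [ŋ]
After rule 1: oziŋkoŋga
Rule 2: no segment meets the rule's conditions; no change.

[oziŋkoŋga]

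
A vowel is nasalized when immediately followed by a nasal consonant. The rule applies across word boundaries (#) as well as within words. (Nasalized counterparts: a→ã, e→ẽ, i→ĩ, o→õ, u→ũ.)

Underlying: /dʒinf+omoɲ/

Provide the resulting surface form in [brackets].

/i/ before nasal /n/ → [ĩ]
/o/ before nasal /m/ → [õ]
/o/ before nasal /ɲ/ → [õ]

[dʒĩnf+õmõɲ]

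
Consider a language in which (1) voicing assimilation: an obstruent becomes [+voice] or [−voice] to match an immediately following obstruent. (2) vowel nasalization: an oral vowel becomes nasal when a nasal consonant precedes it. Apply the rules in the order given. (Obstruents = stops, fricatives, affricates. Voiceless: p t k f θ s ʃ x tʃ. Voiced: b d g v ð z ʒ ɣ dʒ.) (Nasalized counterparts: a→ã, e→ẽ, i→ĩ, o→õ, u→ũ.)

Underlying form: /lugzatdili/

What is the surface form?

[lugzaddili]

Rule 1: /t/ before /d/ (voiced) → [d]
After rule 1: lugzaddili
Rule 2: no segment meets the rule's conditions; no change.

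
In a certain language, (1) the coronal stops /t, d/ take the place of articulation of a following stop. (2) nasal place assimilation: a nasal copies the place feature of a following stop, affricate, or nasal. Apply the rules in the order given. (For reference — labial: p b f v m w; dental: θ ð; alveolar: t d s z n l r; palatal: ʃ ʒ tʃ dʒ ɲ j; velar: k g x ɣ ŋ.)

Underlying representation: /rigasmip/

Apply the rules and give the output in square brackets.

[rigasmip]

Rule 1: no segment meets the rule's conditions; no change.
After rule 1: rigasmip
Rule 2: no segment meets the rule's conditions; no change.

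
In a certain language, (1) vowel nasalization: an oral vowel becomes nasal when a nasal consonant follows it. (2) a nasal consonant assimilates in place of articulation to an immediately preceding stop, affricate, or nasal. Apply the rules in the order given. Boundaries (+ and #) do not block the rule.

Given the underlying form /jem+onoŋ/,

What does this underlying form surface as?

Rule 1: /e/ before nasal /m/ → [ẽ]
Rule 1: /o/ before nasal /n/ → [õ]
Rule 1: /o/ before nasal /ŋ/ → [õ]
After rule 1: jẽm+õnõŋ
Rule 2: no segment meets the rule's conditions; no change.

[jẽm+õnõŋ]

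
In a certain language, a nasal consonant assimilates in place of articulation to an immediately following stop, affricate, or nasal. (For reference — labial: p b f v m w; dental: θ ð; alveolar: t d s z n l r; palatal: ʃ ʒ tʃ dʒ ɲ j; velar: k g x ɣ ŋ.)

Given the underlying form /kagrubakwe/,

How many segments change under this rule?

No segment meets the rule's conditions.

0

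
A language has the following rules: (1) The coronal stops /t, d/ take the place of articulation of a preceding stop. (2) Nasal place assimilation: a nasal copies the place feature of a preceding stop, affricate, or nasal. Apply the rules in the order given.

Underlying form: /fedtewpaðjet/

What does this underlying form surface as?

[fedtewpaðjet]

Rule 1: no segment meets the rule's conditions; no change.
After rule 1: fedtewpaðjet
Rule 2: no segment meets the rule's conditions; no change.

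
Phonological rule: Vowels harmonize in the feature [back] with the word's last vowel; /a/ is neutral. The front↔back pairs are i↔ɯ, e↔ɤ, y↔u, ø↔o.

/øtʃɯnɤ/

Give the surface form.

[otʃɯnɤ]

/ø/ harmonizes with /ɤ/ ([+back]) → [o]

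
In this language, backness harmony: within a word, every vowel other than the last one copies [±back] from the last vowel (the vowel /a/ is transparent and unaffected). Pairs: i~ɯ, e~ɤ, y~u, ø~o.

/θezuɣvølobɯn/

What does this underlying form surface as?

/e/ harmonizes with /ɯ/ ([+back]) → [ɤ]
/ø/ harmonizes with /ɯ/ ([+back]) → [o]

[θɤzuɣvolobɯn]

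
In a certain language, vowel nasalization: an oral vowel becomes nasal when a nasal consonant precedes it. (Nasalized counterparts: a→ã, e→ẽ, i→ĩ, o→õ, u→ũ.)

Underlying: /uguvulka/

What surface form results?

no segment meets the rule's conditions; no change.

[uguvulka]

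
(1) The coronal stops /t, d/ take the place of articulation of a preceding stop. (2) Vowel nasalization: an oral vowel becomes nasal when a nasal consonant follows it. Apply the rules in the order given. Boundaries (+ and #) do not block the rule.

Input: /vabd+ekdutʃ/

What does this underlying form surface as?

Rule 1: /d/ after /b/ (labial) → [b]
Rule 1: /d/ after /k/ (velar) → [g]
After rule 1: vabb+ekgutʃ
Rule 2: no segment meets the rule's conditions; no change.

[vabb+ekgutʃ]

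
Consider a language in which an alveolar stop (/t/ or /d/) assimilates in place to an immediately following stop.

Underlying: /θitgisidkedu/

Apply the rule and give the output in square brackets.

/t/ before /g/ (velar) → [k]
/d/ before /k/ (velar) → [g]

[θikgisigkedu]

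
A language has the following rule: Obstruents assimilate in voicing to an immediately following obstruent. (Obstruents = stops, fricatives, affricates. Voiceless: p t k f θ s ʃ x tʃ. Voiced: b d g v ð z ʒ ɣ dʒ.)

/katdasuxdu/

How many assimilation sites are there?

/t/ before /d/ (voiced) → [d]
/x/ before /d/ (voiced) → [ɣ]
2 segments change.

2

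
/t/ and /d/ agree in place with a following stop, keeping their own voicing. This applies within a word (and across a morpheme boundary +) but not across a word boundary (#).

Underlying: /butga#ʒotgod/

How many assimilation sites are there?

/t/ before /g/ (velar) → [k]
/t/ before /g/ (velar) → [k]
2 segments change.

2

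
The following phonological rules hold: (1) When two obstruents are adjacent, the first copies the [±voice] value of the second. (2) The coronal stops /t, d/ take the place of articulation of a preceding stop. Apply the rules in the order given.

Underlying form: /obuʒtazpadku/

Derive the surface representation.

Rule 1: /ʒ/ before /t/ (voiceless) → [ʃ]
Rule 1: /z/ before /p/ (voiceless) → [s]
Rule 1: /d/ before /k/ (voiceless) → [t]
After rule 1: obuʃtaspatku
Rule 2: no segment meets the rule's conditions; no change.

[obuʃtaspatku]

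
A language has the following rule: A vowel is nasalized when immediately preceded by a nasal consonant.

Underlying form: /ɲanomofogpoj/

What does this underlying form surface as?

/a/ after nasal /ɲ/ → [ã]
/o/ after nasal /n/ → [õ]
/o/ after nasal /m/ → [õ]

[ɲãnõmõfogpoj]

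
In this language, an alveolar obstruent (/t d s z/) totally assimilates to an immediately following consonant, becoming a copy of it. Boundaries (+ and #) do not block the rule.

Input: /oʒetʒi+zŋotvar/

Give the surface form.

/t/ before /ʒ/ → [ʒ] (total assimilation)
/z/ before /ŋ/ → [ŋ] (total assimilation)
/t/ before /v/ → [v] (total assimilation)

[oʒeʒʒi+ŋŋovvar]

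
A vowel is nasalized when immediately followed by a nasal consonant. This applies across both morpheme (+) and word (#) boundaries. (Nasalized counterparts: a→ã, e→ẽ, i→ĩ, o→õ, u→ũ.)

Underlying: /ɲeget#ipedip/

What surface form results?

[ɲeget#ipedip]

no segment meets the rule's conditions; no change.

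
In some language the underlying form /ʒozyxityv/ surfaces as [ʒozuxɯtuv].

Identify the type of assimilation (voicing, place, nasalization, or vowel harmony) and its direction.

vowel harmony, progressive

/y/→[u] /i/→[ɯ] /y/→[u].
Vowels agree with the first vowel, so the harmony is progressive.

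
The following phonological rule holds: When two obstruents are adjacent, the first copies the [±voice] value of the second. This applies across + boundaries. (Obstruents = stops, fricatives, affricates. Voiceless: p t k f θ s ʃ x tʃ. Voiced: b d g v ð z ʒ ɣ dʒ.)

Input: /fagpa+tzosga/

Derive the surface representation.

/g/ before /p/ (voiceless) → [k]
/t/ before /z/ (voiced) → [d]
/s/ before /g/ (voiced) → [z]

[fakpa+dzozga]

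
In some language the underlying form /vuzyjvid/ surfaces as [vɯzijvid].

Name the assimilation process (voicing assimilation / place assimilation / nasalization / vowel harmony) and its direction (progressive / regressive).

vowel harmony, regressive

/u/→[ɯ] /y/→[i].
Vowels agree with the last vowel, so the harmony is regressive.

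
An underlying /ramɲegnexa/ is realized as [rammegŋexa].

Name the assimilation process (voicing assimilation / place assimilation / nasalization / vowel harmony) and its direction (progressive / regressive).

place assimilation, progressive

/ɲ/→[m] /n/→[ŋ].
Each target copies a feature from the preceding segment, so the direction is progressive.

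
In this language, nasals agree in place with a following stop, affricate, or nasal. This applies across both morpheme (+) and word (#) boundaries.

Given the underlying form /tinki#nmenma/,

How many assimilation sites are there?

3

/n/ before /k/ (velar) → [ŋ]
/n/ before /m/ (labial) → [m]
/n/ before /m/ (labial) → [m]
3 segments change.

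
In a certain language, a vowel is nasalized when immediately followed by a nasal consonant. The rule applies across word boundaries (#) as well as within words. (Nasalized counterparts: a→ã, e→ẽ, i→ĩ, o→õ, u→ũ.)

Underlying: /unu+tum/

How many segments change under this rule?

/u/ before nasal /n/ → [ũ]
/u/ before nasal /m/ → [ũ]
2 segments change.

2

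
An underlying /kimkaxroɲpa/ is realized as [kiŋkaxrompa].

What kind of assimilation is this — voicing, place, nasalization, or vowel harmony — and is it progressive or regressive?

/m/→[ŋ] /ɲ/→[m].
Each target copies a feature from the following segment, so the direction is regressive.

place assimilation, regressive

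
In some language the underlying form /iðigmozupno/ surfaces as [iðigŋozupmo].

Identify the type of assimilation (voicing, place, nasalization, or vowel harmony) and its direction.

place assimilation, progressive

/m/→[ŋ] /n/→[m].
Each target copies a feature from the preceding segment, so the direction is progressive.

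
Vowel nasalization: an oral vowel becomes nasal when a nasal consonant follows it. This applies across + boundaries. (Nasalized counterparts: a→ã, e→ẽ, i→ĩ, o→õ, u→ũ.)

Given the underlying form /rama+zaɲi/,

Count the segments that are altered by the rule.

2

/a/ before nasal /m/ → [ã]
/a/ before nasal /ɲ/ → [ã]
2 segments change.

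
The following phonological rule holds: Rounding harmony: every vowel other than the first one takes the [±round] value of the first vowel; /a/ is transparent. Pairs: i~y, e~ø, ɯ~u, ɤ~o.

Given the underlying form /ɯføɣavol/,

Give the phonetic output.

[ɯfeɣavɤl]

/ø/ harmonizes with /ɯ/ ([-round]) → [e]
/o/ harmonizes with /ɯ/ ([-round]) → [ɤ]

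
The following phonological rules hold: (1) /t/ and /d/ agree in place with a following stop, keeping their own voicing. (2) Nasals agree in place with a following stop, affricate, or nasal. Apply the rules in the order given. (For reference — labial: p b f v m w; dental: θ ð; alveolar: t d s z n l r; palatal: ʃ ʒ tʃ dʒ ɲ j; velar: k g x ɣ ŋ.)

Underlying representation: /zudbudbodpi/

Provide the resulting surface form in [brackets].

Rule 1: /d/ before /b/ (labial) → [b]
Rule 1: /d/ before /b/ (labial) → [b]
Rule 1: /d/ before /p/ (labial) → [b]
After rule 1: zubbubbobpi
Rule 2: no segment meets the rule's conditions; no change.

[zubbubbobpi]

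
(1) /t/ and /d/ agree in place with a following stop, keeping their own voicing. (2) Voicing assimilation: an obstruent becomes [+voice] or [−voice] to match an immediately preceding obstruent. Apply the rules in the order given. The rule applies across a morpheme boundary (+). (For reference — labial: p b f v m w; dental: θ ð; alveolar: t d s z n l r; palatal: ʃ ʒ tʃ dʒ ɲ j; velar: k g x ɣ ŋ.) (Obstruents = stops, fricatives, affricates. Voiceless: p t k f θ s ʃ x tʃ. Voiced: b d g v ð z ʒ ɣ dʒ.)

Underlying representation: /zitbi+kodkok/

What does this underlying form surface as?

Rule 1: /t/ before /b/ (labial) → [p]
Rule 1: /d/ before /k/ (velar) → [g]
After rule 1: zipbi+kogkok
Rule 2: /b/ after /p/ (voiceless) → [p]
Rule 2: /k/ after /g/ (voiced) → [g]

[zippi+koggok]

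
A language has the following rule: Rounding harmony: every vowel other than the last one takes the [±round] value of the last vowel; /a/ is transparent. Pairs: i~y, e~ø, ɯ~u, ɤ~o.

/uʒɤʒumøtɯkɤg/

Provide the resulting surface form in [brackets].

/u/ harmonizes with /ɤ/ ([-round]) → [ɯ]
/u/ harmonizes with /ɤ/ ([-round]) → [ɯ]
/ø/ harmonizes with /ɤ/ ([-round]) → [e]

[ɯʒɤʒɯmetɯkɤg]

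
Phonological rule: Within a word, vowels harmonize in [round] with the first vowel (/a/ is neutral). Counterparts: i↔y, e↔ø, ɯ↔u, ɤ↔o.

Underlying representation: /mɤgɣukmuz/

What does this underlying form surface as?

[mɤgɣɯkmɯz]

/u/ harmonizes with /ɤ/ ([-round]) → [ɯ]
/u/ harmonizes with /ɤ/ ([-round]) → [ɯ]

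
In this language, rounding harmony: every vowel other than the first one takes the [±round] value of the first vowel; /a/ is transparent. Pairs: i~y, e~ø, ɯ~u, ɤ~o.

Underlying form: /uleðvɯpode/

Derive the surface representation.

/e/ harmonizes with /u/ ([+round]) → [ø]
/ɯ/ harmonizes with /u/ ([+round]) → [u]
/e/ harmonizes with /u/ ([+round]) → [ø]

[uløðvupodø]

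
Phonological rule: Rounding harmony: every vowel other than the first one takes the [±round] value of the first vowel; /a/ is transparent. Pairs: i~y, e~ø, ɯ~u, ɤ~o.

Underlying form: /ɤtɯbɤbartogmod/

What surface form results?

[ɤtɯbɤbartɤgmɤd]

/o/ harmonizes with /ɤ/ ([-round]) → [ɤ]
/o/ harmonizes with /ɤ/ ([-round]) → [ɤ]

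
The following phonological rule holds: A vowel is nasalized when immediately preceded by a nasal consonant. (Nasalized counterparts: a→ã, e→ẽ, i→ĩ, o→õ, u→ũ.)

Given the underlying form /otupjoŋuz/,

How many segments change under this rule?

1

/u/ after nasal /ŋ/ → [ũ]
1 segment changes.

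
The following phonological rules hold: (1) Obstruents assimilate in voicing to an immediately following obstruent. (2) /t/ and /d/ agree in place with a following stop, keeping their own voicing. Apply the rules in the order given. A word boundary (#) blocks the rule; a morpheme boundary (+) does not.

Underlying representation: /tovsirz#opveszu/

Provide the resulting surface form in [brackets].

Rule 1: /v/ before /s/ (voiceless) → [f]
Rule 1: /p/ before /v/ (voiced) → [b]
Rule 1: /s/ before /z/ (voiced) → [z]
After rule 1: tofsirz#obvezzu
Rule 2: no segment meets the rule's conditions; no change.

[tofsirz#obvezzu]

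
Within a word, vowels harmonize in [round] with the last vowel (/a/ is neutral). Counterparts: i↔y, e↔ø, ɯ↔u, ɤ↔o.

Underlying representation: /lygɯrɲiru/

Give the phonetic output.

/ɯ/ harmonizes with /u/ ([+round]) → [u]
/i/ harmonizes with /u/ ([+round]) → [y]

[lygurɲyru]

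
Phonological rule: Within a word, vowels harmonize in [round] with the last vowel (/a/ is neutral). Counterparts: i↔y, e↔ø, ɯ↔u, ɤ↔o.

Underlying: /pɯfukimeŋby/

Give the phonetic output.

/ɯ/ harmonizes with /y/ ([+round]) → [u]
/i/ harmonizes with /y/ ([+round]) → [y]
/e/ harmonizes with /y/ ([+round]) → [ø]

[pufukymøŋby]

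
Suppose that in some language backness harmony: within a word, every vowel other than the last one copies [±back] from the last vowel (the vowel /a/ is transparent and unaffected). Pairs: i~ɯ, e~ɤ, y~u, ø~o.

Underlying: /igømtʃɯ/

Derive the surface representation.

[ɯgomtʃɯ]

/i/ harmonizes with /ɯ/ ([+back]) → [ɯ]
/ø/ harmonizes with /ɯ/ ([+back]) → [o]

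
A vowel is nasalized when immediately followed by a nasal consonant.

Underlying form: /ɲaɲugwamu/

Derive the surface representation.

/a/ before nasal /ɲ/ → [ã]
/a/ before nasal /m/ → [ã]

[ɲãɲugwãmu]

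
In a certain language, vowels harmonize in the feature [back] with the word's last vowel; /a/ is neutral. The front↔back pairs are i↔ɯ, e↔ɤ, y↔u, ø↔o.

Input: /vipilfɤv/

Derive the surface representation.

/i/ harmonizes with /ɤ/ ([+back]) → [ɯ]
/i/ harmonizes with /ɤ/ ([+back]) → [ɯ]

[vɯpɯlfɤv]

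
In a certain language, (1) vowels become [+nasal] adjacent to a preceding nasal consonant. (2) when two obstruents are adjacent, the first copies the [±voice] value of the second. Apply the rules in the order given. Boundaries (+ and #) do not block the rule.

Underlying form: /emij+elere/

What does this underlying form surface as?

Rule 1: /i/ after nasal /m/ → [ĩ]
After rule 1: emĩj+elere
Rule 2: no segment meets the rule's conditions; no change.

[emĩj+elere]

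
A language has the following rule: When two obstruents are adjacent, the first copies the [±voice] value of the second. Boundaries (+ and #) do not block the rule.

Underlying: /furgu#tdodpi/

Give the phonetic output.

/t/ before /d/ (voiced) → [d]
/d/ before /p/ (voiceless) → [t]

[furgu#ddotpi]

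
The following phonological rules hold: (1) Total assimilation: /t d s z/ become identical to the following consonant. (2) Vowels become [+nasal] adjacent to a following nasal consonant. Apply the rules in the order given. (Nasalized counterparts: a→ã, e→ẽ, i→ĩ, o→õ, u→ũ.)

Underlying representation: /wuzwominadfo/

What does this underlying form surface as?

Rule 1: /z/ before /w/ → [w] (total assimilation)
Rule 1: /d/ before /f/ → [f] (total assimilation)
After rule 1: wuwwominaffo
Rule 2: /o/ before nasal /m/ → [õ]
Rule 2: /i/ before nasal /n/ → [ĩ]

[wuwwõmĩnaffo]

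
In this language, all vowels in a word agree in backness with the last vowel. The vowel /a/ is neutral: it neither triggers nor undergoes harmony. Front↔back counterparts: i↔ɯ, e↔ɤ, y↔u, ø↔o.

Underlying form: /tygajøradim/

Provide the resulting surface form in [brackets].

[tygajøradim]

no segment meets the rule's conditions; no change.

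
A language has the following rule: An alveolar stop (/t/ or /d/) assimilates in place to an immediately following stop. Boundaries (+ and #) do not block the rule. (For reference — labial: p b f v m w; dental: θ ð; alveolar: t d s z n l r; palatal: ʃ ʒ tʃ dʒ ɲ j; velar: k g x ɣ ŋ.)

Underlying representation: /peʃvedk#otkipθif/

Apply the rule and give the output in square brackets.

/d/ before /k/ (velar) → [g]
/t/ before /k/ (velar) → [k]

[peʃvegk#okkipθif]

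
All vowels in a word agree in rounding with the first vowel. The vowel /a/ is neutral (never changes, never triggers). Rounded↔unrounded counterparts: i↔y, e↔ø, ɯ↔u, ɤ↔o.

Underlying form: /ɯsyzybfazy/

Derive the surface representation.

[ɯsizibfazi]

/y/ harmonizes with /ɯ/ ([-round]) → [i]
/y/ harmonizes with /ɯ/ ([-round]) → [i]
/y/ harmonizes with /ɯ/ ([-round]) → [i]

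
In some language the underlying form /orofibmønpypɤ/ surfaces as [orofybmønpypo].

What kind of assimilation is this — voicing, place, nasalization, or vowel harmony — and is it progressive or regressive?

/i/→[y] /ɤ/→[o].
Vowels agree with the first vowel, so the harmony is progressive.

vowel harmony, progressive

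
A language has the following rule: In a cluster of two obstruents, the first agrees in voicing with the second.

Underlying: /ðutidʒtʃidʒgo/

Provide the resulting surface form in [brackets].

[ðutitʃtʃidʒgo]

/dʒ/ before /tʃ/ (voiceless) → [tʃ]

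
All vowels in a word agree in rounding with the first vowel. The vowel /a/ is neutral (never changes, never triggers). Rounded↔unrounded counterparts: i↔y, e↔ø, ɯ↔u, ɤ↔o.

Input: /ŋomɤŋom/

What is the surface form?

/ɤ/ harmonizes with /o/ ([+round]) → [o]

[ŋomoŋom]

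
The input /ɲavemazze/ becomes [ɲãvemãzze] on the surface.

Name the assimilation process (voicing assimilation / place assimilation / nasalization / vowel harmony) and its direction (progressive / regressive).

nasalization, progressive

/a/→[ã] /a/→[ã].
Each target copies a feature from the preceding segment, so the direction is progressive.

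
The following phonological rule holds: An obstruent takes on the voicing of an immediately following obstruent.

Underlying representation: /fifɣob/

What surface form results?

[fivɣob]

/f/ before /ɣ/ (voiced) → [v]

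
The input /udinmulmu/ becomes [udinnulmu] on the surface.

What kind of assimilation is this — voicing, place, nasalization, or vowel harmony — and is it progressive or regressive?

place assimilation, progressive

/m/→[n].
Each target copies a feature from the preceding segment, so the direction is progressive.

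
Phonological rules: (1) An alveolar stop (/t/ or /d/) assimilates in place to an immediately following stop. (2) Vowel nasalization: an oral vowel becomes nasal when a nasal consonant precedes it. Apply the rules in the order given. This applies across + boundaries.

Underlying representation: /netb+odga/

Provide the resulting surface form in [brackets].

Rule 1: /t/ before /b/ (labial) → [p]
Rule 1: /d/ before /g/ (velar) → [g]
After rule 1: nepb+ogga
Rule 2: /e/ after nasal /n/ → [ẽ]

[nẽpb+ogga]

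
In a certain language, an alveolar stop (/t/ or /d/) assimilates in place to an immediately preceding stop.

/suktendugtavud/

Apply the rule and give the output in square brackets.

[sukkendugkavud]

/t/ after /k/ (velar) → [k]
/t/ after /g/ (velar) → [k]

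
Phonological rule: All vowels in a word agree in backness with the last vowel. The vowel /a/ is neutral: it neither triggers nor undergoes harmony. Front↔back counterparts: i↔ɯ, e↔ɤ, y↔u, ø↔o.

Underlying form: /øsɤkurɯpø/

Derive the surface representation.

[øsekyripø]

/ɤ/ harmonizes with /ø/ ([-back]) → [e]
/u/ harmonizes with /ø/ ([-back]) → [y]
/ɯ/ harmonizes with /ø/ ([-back]) → [i]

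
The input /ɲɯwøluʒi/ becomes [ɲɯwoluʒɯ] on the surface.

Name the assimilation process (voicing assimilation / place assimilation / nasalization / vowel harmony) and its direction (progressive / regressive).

/ø/→[o] /i/→[ɯ].
Vowels agree with the first vowel, so the harmony is progressive.

vowel harmony, progressive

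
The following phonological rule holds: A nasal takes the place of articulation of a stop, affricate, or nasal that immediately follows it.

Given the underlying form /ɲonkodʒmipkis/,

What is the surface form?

[ɲoŋkodʒmipkis]

/n/ before /k/ (velar) → [ŋ]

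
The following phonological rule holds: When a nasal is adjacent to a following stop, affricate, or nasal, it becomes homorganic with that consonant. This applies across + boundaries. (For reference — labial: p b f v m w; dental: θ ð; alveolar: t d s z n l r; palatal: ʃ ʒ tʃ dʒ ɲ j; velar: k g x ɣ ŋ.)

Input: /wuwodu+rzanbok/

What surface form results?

/n/ before /b/ (labial) → [m]

[wuwodu+rzambok]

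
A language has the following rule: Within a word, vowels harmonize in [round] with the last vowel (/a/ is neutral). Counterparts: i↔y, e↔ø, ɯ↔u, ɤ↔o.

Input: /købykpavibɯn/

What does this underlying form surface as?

/ø/ harmonizes with /ɯ/ ([-round]) → [e]
/y/ harmonizes with /ɯ/ ([-round]) → [i]

[kebikpavibɯn]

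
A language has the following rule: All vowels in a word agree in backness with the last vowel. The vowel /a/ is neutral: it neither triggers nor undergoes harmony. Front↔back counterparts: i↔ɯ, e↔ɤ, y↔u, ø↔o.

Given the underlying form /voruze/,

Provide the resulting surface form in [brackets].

[vøryze]

/o/ harmonizes with /e/ ([-back]) → [ø]
/u/ harmonizes with /e/ ([-back]) → [y]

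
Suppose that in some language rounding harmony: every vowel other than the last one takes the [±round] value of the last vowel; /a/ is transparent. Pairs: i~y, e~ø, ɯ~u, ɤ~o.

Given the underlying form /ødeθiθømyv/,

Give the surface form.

[ødøθyθømyv]

/e/ harmonizes with /y/ ([+round]) → [ø]
/i/ harmonizes with /y/ ([+round]) → [y]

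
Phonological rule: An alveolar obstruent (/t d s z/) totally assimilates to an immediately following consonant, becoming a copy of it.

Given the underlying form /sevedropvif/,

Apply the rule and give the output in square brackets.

/d/ before /r/ → [r] (total assimilation)

[severropvif]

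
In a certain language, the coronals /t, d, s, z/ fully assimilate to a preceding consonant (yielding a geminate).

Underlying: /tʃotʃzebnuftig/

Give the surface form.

[tʃotʃtʃebnuffig]

/z/ after /tʃ/ → [tʃ] (total assimilation)
/t/ after /f/ → [f] (total assimilation)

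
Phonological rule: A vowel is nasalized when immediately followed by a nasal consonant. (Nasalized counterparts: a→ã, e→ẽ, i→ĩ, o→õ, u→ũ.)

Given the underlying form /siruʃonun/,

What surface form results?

/o/ before nasal /n/ → [õ]
/u/ before nasal /n/ → [ũ]

[siruʃõnũn]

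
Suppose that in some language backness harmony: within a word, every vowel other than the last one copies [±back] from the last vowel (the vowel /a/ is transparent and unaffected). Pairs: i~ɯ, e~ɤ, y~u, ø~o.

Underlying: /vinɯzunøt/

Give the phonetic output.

/ɯ/ harmonizes with /ø/ ([-back]) → [i]
/u/ harmonizes with /ø/ ([-back]) → [y]

[vinizynøt]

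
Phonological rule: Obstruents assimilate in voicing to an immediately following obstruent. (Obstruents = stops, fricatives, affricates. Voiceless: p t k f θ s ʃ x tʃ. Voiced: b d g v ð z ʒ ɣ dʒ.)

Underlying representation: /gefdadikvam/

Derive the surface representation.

/f/ before /d/ (voiced) → [v]
/k/ before /v/ (voiced) → [g]

[gevdadigvam]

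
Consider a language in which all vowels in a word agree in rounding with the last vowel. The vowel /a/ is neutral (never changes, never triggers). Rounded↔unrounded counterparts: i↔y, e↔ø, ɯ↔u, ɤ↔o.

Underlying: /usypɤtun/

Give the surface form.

/ɤ/ harmonizes with /u/ ([+round]) → [o]

[usypotun]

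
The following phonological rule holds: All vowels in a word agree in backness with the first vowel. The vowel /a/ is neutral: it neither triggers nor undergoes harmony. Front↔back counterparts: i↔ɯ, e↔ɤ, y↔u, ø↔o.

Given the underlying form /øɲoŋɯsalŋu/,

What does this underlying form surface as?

[øɲøŋisalŋy]

/o/ harmonizes with /ø/ ([-back]) → [ø]
/ɯ/ harmonizes with /ø/ ([-back]) → [i]
/u/ harmonizes with /ø/ ([-back]) → [y]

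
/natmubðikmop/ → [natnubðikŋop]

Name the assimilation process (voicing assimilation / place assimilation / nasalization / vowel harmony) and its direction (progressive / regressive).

place assimilation, progressive

/m/→[n] /m/→[ŋ].
Each target copies a feature from the preceding segment, so the direction is progressive.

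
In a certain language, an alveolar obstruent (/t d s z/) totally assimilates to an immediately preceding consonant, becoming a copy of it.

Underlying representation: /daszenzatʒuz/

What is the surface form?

/z/ after /s/ → [s] (total assimilation)
/z/ after /n/ → [n] (total assimilation)

[dassennatʒuz]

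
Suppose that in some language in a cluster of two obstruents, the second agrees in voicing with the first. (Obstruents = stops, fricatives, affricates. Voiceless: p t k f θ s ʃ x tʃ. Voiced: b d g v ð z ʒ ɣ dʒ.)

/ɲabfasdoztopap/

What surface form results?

[ɲabvastozdopap]

/f/ after /b/ (voiced) → [v]
/d/ after /s/ (voiceless) → [t]
/t/ after /z/ (voiced) → [d]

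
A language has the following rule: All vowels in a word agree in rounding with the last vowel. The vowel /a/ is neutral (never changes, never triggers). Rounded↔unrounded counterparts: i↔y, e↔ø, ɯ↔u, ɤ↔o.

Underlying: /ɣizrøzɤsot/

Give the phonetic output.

/i/ harmonizes with /o/ ([+round]) → [y]
/ɤ/ harmonizes with /o/ ([+round]) → [o]

[ɣyzrøzosot]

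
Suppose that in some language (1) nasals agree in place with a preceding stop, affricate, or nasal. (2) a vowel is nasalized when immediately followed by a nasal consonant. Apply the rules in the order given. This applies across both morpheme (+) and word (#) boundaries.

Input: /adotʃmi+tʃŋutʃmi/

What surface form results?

[adotʃɲi+tʃɲutʃɲi]

Rule 1: /m/ after /tʃ/ (palatal) → [ɲ]
Rule 1: /ŋ/ after /tʃ/ (palatal) → [ɲ]
Rule 1: /m/ after /tʃ/ (palatal) → [ɲ]
After rule 1: adotʃɲi+tʃɲutʃɲi
Rule 2: no segment meets the rule's conditions; no change.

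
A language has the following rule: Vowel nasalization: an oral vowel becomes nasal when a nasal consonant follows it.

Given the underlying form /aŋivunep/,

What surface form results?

[ãŋivũnep]

/a/ before nasal /ŋ/ → [ã]
/u/ before nasal /n/ → [ũ]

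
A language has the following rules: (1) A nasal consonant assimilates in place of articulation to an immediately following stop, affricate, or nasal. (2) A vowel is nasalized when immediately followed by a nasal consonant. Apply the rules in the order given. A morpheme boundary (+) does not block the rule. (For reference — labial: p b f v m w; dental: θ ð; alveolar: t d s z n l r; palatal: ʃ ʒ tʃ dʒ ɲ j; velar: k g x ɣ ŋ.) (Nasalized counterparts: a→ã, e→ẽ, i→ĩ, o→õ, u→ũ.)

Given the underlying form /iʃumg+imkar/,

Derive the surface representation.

[iʃũŋg+ĩŋkar]

Rule 1: /m/ before /g/ (velar) → [ŋ]
Rule 1: /m/ before /k/ (velar) → [ŋ]
After rule 1: iʃuŋg+iŋkar
Rule 2: /u/ before nasal /ŋ/ → [ũ]
Rule 2: /i/ before nasal /ŋ/ → [ĩ]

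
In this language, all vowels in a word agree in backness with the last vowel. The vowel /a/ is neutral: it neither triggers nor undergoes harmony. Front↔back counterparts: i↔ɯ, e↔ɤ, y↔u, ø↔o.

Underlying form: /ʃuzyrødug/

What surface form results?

[ʃuzurodug]

/y/ harmonizes with /u/ ([+back]) → [u]
/ø/ harmonizes with /u/ ([+back]) → [o]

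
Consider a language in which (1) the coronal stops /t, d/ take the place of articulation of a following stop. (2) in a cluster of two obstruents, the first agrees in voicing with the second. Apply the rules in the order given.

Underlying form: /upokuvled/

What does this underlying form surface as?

[upokuvled]

Rule 1: no segment meets the rule's conditions; no change.
After rule 1: upokuvled
Rule 2: no segment meets the rule's conditions; no change.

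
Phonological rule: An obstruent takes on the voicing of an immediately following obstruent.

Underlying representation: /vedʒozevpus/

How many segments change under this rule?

1

/v/ before /p/ (voiceless) → [f]
1 segment changes.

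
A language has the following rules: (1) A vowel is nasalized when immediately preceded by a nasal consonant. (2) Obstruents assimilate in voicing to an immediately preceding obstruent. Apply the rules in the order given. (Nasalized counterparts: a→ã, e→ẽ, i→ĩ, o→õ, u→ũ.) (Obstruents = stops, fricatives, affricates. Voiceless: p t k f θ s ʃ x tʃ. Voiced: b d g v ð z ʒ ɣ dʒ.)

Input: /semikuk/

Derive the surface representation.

Rule 1: /i/ after nasal /m/ → [ĩ]
After rule 1: semĩkuk
Rule 2: no segment meets the rule's conditions; no change.

[semĩkuk]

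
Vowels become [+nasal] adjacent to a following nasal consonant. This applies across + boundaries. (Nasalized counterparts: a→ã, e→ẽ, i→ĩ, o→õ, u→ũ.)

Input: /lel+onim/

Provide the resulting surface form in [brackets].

/o/ before nasal /n/ → [õ]
/i/ before nasal /m/ → [ĩ]

[lel+õnĩm]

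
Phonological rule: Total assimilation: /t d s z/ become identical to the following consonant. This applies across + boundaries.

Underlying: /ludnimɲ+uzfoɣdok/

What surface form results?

/d/ before /n/ → [n] (total assimilation)
/z/ before /f/ → [f] (total assimilation)

[lunnimɲ+uffoɣdok]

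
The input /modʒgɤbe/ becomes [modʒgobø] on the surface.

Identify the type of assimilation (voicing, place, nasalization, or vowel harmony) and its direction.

vowel harmony, progressive

/ɤ/→[o] /e/→[ø].
Vowels agree with the first vowel, so the harmony is progressive.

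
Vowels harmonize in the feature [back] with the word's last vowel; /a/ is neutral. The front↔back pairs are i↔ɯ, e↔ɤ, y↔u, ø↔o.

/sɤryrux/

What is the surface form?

/y/ harmonizes with /u/ ([+back]) → [u]

[sɤrurux]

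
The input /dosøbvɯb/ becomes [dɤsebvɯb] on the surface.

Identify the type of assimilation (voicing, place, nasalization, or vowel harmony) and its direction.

/o/→[ɤ] /ø/→[e].
Vowels agree with the last vowel, so the harmony is regressive.

vowel harmony, regressive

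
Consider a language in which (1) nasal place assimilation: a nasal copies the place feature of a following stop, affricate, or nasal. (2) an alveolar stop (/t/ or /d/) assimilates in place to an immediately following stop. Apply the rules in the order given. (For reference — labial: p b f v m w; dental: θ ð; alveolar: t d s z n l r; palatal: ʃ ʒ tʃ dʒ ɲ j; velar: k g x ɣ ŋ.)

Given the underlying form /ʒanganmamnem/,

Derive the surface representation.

Rule 1: /n/ before /g/ (velar) → [ŋ]
Rule 1: /n/ before /m/ (labial) → [m]
Rule 1: /m/ before /n/ (alveolar) → [n]
After rule 1: ʒaŋgammannem
Rule 2: no segment meets the rule's conditions; no change.

[ʒaŋgammannem]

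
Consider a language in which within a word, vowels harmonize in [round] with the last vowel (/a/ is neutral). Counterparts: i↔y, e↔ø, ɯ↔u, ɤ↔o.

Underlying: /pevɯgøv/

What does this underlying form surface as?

/e/ harmonizes with /ø/ ([+round]) → [ø]
/ɯ/ harmonizes with /ø/ ([+round]) → [u]

[pøvugøv]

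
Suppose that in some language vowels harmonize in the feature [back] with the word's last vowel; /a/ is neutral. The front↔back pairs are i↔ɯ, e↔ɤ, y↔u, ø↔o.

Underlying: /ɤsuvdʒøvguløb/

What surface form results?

[esyvdʒøvgyløb]

/ɤ/ harmonizes with /ø/ ([-back]) → [e]
/u/ harmonizes with /ø/ ([-back]) → [y]
/u/ harmonizes with /ø/ ([-back]) → [y]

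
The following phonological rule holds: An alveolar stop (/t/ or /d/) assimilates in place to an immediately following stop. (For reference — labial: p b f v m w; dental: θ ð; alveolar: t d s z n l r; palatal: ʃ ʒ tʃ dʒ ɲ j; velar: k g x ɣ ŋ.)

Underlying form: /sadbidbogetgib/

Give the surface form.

/d/ before /b/ (labial) → [b]
/d/ before /b/ (labial) → [b]
/t/ before /g/ (velar) → [k]

[sabbibbogekgib]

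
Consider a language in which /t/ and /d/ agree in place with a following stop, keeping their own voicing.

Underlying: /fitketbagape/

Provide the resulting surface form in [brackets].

[fikkepbagape]

/t/ before /k/ (velar) → [k]
/t/ before /b/ (labial) → [p]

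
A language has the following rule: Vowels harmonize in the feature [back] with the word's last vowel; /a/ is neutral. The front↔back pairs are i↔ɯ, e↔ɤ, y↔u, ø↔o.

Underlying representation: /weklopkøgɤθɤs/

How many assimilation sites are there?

/e/ harmonizes with /ɤ/ ([+back]) → [ɤ]
/ø/ harmonizes with /ɤ/ ([+back]) → [o]
2 segments change.

2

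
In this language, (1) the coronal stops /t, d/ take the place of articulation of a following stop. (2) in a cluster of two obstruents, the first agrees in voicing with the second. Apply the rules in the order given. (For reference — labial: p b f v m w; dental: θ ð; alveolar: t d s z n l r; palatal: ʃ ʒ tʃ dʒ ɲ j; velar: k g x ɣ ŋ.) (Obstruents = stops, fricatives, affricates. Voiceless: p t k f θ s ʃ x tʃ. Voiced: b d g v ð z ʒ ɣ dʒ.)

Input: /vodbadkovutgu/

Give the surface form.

[vobbakkovuggu]

Rule 1: /d/ before /b/ (labial) → [b]
Rule 1: /d/ before /k/ (velar) → [g]
Rule 1: /t/ before /g/ (velar) → [k]
After rule 1: vobbagkovukgu
Rule 2: /g/ before /k/ (voiceless) → [k]
Rule 2: /k/ before /g/ (voiced) → [g]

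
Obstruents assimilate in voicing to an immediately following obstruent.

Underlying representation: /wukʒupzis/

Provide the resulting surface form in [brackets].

/k/ before /ʒ/ (voiced) → [g]
/p/ before /z/ (voiced) → [b]

[wugʒubzis]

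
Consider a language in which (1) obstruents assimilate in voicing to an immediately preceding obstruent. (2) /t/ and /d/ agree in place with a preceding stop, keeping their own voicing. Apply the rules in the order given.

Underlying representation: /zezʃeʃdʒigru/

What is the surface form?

[zezʒeʃtʃigru]

Rule 1: /ʃ/ after /z/ (voiced) → [ʒ]
Rule 1: /dʒ/ after /ʃ/ (voiceless) → [tʃ]
After rule 1: zezʒeʃtʃigru
Rule 2: no segment meets the rule's conditions; no change.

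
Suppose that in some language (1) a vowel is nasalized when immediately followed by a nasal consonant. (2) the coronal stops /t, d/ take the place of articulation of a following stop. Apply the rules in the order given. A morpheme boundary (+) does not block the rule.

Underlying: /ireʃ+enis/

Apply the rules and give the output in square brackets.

[ireʃ+ẽnis]

Rule 1: /e/ before nasal /n/ → [ẽ]
After rule 1: ireʃ+ẽnis
Rule 2: no segment meets the rule's conditions; no change.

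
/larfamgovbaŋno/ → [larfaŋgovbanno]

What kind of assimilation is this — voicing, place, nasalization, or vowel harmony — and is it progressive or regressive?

place assimilation, regressive

/m/→[ŋ] /ŋ/→[n].
Each target copies a feature from the following segment, so the direction is regressive.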